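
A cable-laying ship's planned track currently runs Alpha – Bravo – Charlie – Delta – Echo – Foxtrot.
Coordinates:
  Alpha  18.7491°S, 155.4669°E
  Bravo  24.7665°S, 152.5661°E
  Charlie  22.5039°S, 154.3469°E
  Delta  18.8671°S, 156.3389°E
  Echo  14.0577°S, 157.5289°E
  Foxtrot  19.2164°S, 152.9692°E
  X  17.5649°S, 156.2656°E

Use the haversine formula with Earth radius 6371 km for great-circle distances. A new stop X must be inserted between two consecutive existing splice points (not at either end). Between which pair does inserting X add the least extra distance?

Added distance for inserting X between each consecutive pair:
Alpha–Bravo: 311.1 km
Bravo–Charlie: 1162.2 km
Charlie–Delta: 275.2 km
Delta–Echo: 8.1 km
Echo–Foxtrot: 54.5 km
Smallest added distance is 8.1 km, inserting between Delta and Echo.

between Delta and Echo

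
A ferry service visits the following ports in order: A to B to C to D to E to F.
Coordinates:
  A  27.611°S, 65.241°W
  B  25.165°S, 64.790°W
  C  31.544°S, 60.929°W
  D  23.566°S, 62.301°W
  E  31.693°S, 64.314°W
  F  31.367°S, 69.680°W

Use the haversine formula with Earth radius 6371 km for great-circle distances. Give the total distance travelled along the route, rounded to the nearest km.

Leg distances:
A→B: 275.7 km  (cumulative 275.7 km)
B→C: 803.5 km  (cumulative 1079.1 km)
C→D: 897.3 km  (cumulative 1976.5 km)
D→E: 925.1 km  (cumulative 2901.6 km)
E→F: 509.8 km  (cumulative 3411.4 km)
Total route length ≈ 3411 km.

3411 km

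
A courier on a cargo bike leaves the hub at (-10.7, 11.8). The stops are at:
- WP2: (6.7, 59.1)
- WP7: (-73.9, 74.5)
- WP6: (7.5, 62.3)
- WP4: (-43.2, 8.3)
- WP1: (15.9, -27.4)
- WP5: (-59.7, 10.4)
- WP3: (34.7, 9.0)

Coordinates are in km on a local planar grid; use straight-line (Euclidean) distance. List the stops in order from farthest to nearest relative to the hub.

Computing each straight-line distance from (-10.7, 11.8):
WP7 (-73.9, 74.5): 89.0 km
WP6 (7.5, 62.3): 53.7 km
WP2 (6.7, 59.1): 50.4 km
WP5 (-59.7, 10.4): 49.0 km
WP1 (15.9, -27.4): 47.4 km
WP3 (34.7, 9.0): 45.5 km
WP4 (-43.2, 8.3): 32.7 km

WP7, WP6, WP2, WP5, WP1, WP3, WP4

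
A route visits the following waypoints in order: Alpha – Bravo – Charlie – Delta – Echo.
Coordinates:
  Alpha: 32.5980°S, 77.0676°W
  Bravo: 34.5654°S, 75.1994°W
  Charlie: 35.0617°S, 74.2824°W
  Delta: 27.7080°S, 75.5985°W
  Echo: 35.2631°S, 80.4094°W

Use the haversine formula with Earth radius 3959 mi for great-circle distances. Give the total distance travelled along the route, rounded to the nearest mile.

Leg distances:
Alpha→Bravo: 173.3 mi  (cumulative 173.3 mi)
Bravo→Charlie: 62.3 mi  (cumulative 235.6 mi)
Charlie→Delta: 514.0 mi  (cumulative 749.6 mi)
Delta→Echo: 593.8 mi  (cumulative 1343.5 mi)
Total route length ≈ 1343 mi.

1343 mi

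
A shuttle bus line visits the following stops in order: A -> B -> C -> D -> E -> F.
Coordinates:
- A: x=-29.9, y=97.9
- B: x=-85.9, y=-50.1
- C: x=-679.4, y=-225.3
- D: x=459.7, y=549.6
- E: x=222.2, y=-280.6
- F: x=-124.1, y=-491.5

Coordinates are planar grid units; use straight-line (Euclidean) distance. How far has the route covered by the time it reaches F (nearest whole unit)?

Leg distances:
A→B: 158.2  (cumulative 158.2)
B→C: 618.8  (cumulative 777.1)
C→D: 1377.7  (cumulative 2154.7)
D→E: 863.5  (cumulative 3018.2)
E→F: 405.5  (cumulative 3423.7)
Cumulative distance at F ≈ 3424.

3424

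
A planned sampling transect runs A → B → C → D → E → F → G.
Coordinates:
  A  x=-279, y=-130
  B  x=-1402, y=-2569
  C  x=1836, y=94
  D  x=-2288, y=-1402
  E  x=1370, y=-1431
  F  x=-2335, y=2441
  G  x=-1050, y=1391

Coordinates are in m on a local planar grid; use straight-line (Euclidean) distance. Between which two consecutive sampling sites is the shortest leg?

F–G

Leg distances:
A→B: 2685.1 m
B→C: 4192.4 m
C→D: 4387.0 m
D→E: 3658.1 m
E→F: 5359.0 m
F→G: 1659.4 m
The shortest leg is F–G at 1659.4 m.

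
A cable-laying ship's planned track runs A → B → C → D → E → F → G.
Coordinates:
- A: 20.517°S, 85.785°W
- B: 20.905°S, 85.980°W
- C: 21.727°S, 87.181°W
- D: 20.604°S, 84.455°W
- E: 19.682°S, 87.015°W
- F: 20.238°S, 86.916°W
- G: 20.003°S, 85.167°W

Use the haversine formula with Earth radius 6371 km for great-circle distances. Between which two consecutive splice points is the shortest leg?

A–B

Leg distances:
A→B: 47.7 km
B→C: 154.4 km
C→D: 309.0 km
D→E: 286.2 km
E→F: 62.7 km
F→G: 184.5 km
The shortest leg is A–B at 47.7 km.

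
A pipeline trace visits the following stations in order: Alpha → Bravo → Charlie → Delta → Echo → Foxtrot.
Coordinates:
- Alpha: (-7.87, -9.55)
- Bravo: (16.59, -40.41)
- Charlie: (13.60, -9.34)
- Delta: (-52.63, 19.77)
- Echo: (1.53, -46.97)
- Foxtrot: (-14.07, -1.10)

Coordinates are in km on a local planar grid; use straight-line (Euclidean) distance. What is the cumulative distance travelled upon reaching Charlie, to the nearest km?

Leg distances:
Alpha→Bravo: 39.4 km  (cumulative 39.4 km)
Bravo→Charlie: 31.2 km  (cumulative 70.6 km)
Cumulative distance at Charlie ≈ 71 km.

71 km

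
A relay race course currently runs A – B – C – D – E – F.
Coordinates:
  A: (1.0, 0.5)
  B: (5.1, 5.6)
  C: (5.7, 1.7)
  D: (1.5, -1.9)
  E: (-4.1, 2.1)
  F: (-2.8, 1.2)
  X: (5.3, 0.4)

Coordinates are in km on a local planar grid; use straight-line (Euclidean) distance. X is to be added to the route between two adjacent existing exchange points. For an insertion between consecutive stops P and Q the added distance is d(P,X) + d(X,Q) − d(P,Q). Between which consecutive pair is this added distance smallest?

Added distance for inserting X between each consecutive pair:
A–B: 3.0 km
B–C: 2.6 km
C–D: 0.3 km
D–E: 7.1 km
E–F: 16.1 km
Smallest added distance is 0.3 km, inserting between C and D.

between C and D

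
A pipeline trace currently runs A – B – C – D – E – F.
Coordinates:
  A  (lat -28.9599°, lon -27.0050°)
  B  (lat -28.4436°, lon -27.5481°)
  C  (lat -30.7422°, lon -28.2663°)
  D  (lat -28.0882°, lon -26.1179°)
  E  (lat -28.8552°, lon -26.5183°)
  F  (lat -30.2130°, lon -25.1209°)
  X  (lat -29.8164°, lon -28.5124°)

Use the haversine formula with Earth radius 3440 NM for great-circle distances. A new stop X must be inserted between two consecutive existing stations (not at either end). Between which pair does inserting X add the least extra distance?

Added distance for inserting X between each consecutive pair:
A–B: 148.7 NM
B–C: 10.7 NM
C–D: 25.1 NM
D–E: 231.7 NM
E–F: 187.7 NM
Smallest added distance is 10.7 NM, inserting between B and C.

between B and C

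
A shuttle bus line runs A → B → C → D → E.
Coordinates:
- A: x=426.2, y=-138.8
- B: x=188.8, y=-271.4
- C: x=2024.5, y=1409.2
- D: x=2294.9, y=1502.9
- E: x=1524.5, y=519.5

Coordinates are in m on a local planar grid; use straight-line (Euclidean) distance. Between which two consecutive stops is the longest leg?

B–C

Leg distances:
A→B: 271.9 m
B→C: 2488.8 m
C→D: 286.2 m
D→E: 1249.2 m
The longest leg is B–C at 2488.8 m.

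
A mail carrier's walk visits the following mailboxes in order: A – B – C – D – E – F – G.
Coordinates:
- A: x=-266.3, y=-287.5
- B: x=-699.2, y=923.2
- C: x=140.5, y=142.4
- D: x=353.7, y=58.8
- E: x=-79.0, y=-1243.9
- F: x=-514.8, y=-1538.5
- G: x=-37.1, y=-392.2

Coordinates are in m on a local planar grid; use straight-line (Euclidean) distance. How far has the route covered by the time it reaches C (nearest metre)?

2432 m

Leg distances:
A→B: 1285.8 m  (cumulative 1285.8 m)
B→C: 1146.6 m  (cumulative 2432.4 m)
Cumulative distance at C ≈ 2432 m.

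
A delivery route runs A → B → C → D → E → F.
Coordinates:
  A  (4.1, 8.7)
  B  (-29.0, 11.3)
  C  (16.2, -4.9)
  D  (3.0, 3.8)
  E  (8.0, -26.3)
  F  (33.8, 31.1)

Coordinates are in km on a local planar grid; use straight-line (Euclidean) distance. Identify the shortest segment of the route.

C–D

Leg distances:
A→B: 33.2 km
B→C: 48.0 km
C→D: 15.8 km
D→E: 30.5 km
E→F: 62.9 km
The shortest leg is C–D at 15.8 km.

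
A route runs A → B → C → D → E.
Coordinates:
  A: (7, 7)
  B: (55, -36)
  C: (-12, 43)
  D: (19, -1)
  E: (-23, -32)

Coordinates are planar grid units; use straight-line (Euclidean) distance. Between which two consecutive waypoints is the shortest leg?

D–E

Leg distances:
A→B: 64.4
B→C: 103.6
C→D: 53.8
D→E: 52.2
The shortest leg is D–E at 52.2.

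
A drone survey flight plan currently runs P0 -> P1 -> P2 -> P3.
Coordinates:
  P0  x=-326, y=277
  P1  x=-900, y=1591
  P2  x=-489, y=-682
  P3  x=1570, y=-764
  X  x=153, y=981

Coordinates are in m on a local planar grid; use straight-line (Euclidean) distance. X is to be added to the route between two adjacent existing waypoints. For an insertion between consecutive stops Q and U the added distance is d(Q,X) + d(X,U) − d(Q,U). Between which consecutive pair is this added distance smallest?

between P0 and P1

Added distance for inserting X between each consecutive pair:
P0–P1: 634.5 m
P1–P2: 689.7 m
P2–P3: 1969.9 m
Smallest added distance is 634.5 m, inserting between P0 and P1.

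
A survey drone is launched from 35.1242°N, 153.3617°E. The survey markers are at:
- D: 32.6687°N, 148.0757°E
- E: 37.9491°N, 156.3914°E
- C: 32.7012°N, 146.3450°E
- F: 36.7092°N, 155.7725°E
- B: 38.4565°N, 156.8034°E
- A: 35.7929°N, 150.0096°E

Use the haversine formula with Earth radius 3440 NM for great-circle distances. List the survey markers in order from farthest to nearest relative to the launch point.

Computing each great-circle distance from 35.1242°N, 153.3617°E:
C 32.7012°N, 146.3450°E: 378.6 NM
D 32.6687°N, 148.0757°E: 301.8 NM
B 38.4565°N, 156.8034°E: 259.6 NM
E 37.9491°N, 156.3914°E: 223.9 NM
A 35.7929°N, 150.0096°E: 168.8 NM
F 36.7092°N, 155.7725°E: 151.0 NM

C, D, B, E, A, F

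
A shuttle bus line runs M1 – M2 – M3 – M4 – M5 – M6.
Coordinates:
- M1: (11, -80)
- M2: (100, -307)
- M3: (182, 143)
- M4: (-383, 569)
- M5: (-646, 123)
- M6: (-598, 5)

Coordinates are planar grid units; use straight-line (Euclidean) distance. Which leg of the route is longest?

Leg distances:
M1→M2: 243.8
M2→M3: 457.4
M3→M4: 707.6
M4→M5: 517.8
M5→M6: 127.4
The longest leg is M3–M4 at 707.6.

M3–M4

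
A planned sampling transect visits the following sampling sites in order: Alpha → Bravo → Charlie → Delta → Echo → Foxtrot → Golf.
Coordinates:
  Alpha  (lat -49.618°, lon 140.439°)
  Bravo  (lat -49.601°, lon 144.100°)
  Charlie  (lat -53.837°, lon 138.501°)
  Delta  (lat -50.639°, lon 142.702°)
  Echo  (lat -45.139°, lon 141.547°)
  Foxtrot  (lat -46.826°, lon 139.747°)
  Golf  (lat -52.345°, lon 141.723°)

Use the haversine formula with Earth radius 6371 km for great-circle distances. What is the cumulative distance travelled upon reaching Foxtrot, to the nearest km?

2179 km

Leg distances:
Alpha→Bravo: 263.8 km  (cumulative 263.8 km)
Bravo→Charlie: 608.4 km  (cumulative 872.2 km)
Charlie→Delta: 456.2 km  (cumulative 1328.4 km)
Delta→Echo: 617.6 km  (cumulative 1946.0 km)
Echo→Foxtrot: 233.5 km  (cumulative 2179.5 km)
Cumulative distance at Foxtrot ≈ 2179 km.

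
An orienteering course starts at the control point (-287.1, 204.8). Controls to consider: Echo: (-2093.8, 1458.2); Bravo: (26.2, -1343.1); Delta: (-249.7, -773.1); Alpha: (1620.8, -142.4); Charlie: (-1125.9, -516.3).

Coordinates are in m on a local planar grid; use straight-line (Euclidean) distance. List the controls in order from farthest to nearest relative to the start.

Distance from the start at (-287.1, 204.8) to each:
Echo (-2093.8, 1458.2): 2198.9 m
Alpha (1620.8, -142.4): 1939.2 m
Bravo (26.2, -1343.1): 1579.3 m
Charlie (-1125.9, -516.3): 1106.2 m
Delta (-249.7, -773.1): 978.6 m

Echo, Alpha, Bravo, Charlie, Delta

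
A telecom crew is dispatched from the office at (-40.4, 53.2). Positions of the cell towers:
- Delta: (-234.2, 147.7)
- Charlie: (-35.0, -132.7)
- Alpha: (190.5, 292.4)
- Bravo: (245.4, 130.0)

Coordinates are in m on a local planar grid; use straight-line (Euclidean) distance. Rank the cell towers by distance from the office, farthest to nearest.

Alpha, Bravo, Delta, Charlie

Distance from the office at (-40.4, 53.2) to each:
Alpha (190.5, 292.4): 332.5 m
Bravo (245.4, 130.0): 295.9 m
Delta (-234.2, 147.7): 215.6 m
Charlie (-35.0, -132.7): 186.0 m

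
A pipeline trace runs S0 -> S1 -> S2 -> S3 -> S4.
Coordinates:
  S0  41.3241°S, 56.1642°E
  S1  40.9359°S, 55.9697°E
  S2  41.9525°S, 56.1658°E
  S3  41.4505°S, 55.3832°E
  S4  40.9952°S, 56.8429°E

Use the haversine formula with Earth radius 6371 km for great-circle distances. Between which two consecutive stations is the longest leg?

S3–S4

Leg distances:
S0→S1: 46.1 km
S1→S2: 114.2 km
S2→S3: 85.7 km
S3→S4: 132.2 km
The longest leg is S3–S4 at 132.2 km.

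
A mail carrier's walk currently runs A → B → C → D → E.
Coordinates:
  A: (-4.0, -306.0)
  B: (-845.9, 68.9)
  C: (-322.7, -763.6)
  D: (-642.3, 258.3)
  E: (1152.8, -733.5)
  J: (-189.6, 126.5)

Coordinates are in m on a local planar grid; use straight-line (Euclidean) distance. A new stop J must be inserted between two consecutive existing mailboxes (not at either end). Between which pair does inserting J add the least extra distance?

between D and E

Added distance for inserting J between each consecutive pair:
A–B: 207.9 m
B–C: 575.6 m
C–D: 300.8 m
D–E: 14.9 m
Smallest added distance is 14.9 m, inserting between D and E.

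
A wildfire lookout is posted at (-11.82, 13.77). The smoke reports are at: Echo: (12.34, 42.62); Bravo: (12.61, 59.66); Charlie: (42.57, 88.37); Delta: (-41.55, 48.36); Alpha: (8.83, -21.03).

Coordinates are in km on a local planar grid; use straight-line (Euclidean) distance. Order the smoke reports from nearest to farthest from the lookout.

Distances from the lookout:
Echo (12.34, 42.62): 37.6 km
Alpha (8.83, -21.03): 40.5 km
Delta (-41.55, 48.36): 45.6 km
Bravo (12.61, 59.66): 52.0 km
Charlie (42.57, 88.37): 92.3 km

Echo, Alpha, Delta, Bravo, Charlie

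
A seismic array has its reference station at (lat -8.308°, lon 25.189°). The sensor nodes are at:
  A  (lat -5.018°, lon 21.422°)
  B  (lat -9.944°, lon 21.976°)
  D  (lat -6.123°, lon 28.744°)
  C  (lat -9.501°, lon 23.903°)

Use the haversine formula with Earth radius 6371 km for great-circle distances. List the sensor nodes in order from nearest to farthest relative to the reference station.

Distances from the reference station:
C (lat -9.501°, lon 23.903°): 193.8 km
B (lat -9.944°, lon 21.976°): 396.9 km
D (lat -6.123°, lon 28.744°): 461.3 km
A (lat -5.018°, lon 21.422°): 554.0 km

C, B, D, A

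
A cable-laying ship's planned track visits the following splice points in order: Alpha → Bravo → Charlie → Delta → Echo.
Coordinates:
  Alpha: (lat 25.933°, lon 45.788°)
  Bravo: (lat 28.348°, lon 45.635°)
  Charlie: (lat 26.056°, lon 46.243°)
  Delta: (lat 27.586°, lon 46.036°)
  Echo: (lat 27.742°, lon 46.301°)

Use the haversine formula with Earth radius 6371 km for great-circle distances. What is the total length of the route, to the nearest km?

734 km

Leg distances:
Alpha→Bravo: 269.0 km  (cumulative 269.0 km)
Bravo→Charlie: 261.9 km  (cumulative 530.8 km)
Charlie→Delta: 171.4 km  (cumulative 702.2 km)
Delta→Echo: 31.3 km  (cumulative 733.5 km)
Total route length ≈ 734 km.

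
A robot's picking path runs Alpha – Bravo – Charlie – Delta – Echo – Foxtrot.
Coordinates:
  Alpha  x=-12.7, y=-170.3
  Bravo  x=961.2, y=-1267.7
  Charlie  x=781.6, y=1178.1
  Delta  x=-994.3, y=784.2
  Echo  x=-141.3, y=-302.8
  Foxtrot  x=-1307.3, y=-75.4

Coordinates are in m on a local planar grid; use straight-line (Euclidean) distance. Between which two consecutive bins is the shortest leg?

Echo–Foxtrot

Leg distances:
Alpha→Bravo: 1467.2 m
Bravo→Charlie: 2452.4 m
Charlie→Delta: 1819.1 m
Delta→Echo: 1381.7 m
Echo→Foxtrot: 1188.0 m
The shortest leg is Echo–Foxtrot at 1188.0 m.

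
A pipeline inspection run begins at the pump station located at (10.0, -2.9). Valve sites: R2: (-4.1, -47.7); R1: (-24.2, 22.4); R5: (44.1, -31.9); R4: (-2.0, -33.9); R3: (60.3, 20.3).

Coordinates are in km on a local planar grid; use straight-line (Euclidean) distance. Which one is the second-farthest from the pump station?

R2

Distances from the pump station ((10.0, -2.9)):
R3: 55.4 km
R2: 47.0 km
R5: 44.8 km
R1: 42.5 km
R4: 33.2 km
The second-farthest is R2 at 47.0 km.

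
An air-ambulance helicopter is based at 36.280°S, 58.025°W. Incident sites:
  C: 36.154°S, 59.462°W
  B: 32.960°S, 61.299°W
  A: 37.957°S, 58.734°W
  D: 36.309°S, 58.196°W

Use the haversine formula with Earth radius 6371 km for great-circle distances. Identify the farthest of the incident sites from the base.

Distances from the base (36.280°S, 58.025°W):
B: 475.4 km
A: 196.8 km
C: 129.7 km
D: 15.7 km
The farthest is B at 475.4 km.

B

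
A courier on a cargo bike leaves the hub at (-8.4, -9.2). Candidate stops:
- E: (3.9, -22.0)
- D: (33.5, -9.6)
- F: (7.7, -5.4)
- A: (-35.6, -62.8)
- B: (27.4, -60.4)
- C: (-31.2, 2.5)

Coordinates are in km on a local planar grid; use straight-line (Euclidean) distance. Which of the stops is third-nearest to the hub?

Distances from the hub ((-8.4, -9.2)):
F: 16.5 km
E: 17.8 km
C: 25.6 km
D: 41.9 km
A: 60.1 km
B: 62.5 km
The third-nearest is C at 25.6 km.

C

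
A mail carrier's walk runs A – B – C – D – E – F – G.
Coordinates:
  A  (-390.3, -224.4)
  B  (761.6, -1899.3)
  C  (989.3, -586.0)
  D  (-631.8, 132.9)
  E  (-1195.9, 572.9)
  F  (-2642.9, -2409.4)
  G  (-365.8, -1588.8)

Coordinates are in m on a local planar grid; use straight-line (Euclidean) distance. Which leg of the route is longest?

E–F

Leg distances:
A→B: 2032.8 m
B→C: 1332.9 m
C→D: 1773.4 m
D→E: 715.4 m
E→F: 3314.8 m
F→G: 2420.4 m
The longest leg is E–F at 3314.8 m.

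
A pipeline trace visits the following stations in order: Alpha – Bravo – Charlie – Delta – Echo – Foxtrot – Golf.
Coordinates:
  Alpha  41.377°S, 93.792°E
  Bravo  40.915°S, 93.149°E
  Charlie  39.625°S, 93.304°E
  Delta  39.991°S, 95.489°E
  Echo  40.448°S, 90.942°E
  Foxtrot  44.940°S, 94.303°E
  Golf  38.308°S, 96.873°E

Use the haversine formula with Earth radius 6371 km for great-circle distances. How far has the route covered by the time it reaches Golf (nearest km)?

Leg distances:
Alpha→Bravo: 74.4 km  (cumulative 74.4 km)
Bravo→Charlie: 144.0 km  (cumulative 218.5 km)
Charlie→Delta: 191.0 km  (cumulative 409.5 km)
Delta→Echo: 389.4 km  (cumulative 798.8 km)
Echo→Foxtrot: 569.9 km  (cumulative 1368.7 km)
Foxtrot→Golf: 767.6 km  (cumulative 2136.4 km)
Cumulative distance at Golf ≈ 2136 km.

2136 km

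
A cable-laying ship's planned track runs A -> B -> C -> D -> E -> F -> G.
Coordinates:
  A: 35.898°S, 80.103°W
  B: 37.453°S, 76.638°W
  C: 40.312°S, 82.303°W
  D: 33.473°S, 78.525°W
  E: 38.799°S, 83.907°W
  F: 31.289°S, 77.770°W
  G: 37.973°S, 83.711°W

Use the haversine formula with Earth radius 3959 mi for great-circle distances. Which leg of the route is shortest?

A–B

Leg distances:
A→B: 220.0 mi
B→C: 363.0 mi
C→D: 516.5 mi
D→E: 474.8 mi
E→F: 624.0 mi
F→G: 571.9 mi
The shortest leg is A–B at 220.0 mi.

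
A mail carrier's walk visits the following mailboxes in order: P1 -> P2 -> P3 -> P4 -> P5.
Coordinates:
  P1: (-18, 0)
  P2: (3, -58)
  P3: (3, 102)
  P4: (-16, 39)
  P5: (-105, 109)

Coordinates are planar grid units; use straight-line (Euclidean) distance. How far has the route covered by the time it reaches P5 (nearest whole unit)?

Leg distances:
P1→P2: 61.7  (cumulative 61.7)
P2→P3: 160.0  (cumulative 221.7)
P3→P4: 65.8  (cumulative 287.5)
P4→P5: 113.2  (cumulative 400.7)
Cumulative distance at P5 ≈ 401.

401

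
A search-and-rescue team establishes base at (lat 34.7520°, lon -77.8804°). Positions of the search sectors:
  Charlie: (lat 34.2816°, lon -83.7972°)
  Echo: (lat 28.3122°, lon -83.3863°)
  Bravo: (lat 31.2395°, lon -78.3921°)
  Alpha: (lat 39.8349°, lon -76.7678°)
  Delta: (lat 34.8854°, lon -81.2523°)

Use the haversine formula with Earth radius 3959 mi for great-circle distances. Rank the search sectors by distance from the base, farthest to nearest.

Distance from the base at (lat 34.7520°, lon -77.8804°) to each:
Echo (lat 28.3122°, lon -83.3863°): 550.4 mi
Alpha (lat 39.8349°, lon -76.7678°): 356.5 mi
Charlie (lat 34.2816°, lon -83.7972°): 338.4 mi
Bravo (lat 31.2395°, lon -78.3921°): 244.5 mi
Delta (lat 34.8854°, lon -81.2523°): 191.5 mi

Echo, Alpha, Charlie, Bravo, Delta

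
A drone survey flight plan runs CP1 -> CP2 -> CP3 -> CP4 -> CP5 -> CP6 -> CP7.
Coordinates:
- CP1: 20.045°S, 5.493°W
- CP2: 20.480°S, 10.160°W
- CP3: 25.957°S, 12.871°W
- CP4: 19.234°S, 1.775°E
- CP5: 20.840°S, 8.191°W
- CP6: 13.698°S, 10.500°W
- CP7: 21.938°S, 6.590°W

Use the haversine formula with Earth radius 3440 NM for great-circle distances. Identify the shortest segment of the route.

Leg distances:
CP1→CP2: 264.1 NM
CP2→CP3: 361.2 NM
CP3→CP4: 905.7 NM
CP4→CP5: 570.2 NM
CP5→CP6: 448.7 NM
CP6→CP7: 542.8 NM
The shortest leg is CP1–CP2 at 264.1 NM.

CP1–CP2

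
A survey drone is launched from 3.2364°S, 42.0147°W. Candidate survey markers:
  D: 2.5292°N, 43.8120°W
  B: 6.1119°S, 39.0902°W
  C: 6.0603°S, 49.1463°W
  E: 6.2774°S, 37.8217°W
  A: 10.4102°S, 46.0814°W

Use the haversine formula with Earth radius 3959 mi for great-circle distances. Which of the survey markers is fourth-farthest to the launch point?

E

Distance to each, sorted:
A: 568.7 mi
C: 528.4 mi
D: 417.3 mi
E: 357.1 mi
B: 282.9 mi
The fourth-farthest is E at 357.1 mi.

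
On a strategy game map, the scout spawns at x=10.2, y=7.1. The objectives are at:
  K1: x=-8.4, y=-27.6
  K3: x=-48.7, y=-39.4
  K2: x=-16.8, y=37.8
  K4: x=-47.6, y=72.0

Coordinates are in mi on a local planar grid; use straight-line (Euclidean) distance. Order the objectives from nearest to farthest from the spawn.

K1, K2, K3, K4

Distance from the spawn at x=10.2, y=7.1 to each:
K1 x=-8.4, y=-27.6: 39.4 mi
K2 x=-16.8, y=37.8: 40.9 mi
K3 x=-48.7, y=-39.4: 75.0 mi
K4 x=-47.6, y=72.0: 86.9 mi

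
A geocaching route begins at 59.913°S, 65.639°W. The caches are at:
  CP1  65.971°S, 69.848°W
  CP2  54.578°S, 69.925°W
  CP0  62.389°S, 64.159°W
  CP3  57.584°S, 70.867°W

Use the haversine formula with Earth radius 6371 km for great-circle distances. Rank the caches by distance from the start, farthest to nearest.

Distances from the start:
CP1 65.971°S, 69.848°W: 706.1 km
CP2 54.578°S, 69.925°W: 646.5 km
CP3 57.584°S, 70.867°W: 397.3 km
CP0 62.389°S, 64.159°W: 286.5 km

CP1, CP2, CP3, CP0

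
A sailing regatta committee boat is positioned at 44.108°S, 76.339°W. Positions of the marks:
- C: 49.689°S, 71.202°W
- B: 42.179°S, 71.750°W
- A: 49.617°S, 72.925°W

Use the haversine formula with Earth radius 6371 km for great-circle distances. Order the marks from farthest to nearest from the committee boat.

C, A, B

Computing each great-circle distance from 44.108°S, 76.339°W:
C 49.689°S, 71.202°W: 732.7 km
A 49.617°S, 72.925°W: 665.1 km
B 42.179°S, 71.750°W: 429.6 km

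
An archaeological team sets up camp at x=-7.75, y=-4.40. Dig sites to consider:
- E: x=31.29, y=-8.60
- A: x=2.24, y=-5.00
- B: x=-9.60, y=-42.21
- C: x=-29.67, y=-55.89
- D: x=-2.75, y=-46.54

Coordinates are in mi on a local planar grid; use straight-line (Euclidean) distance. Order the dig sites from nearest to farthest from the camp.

A, B, E, D, C

Distances from the camp:
A x=2.24, y=-5.00: 10.0 mi
B x=-9.60, y=-42.21: 37.9 mi
E x=31.29, y=-8.60: 39.3 mi
D x=-2.75, y=-46.54: 42.4 mi
C x=-29.67, y=-55.89: 56.0 mi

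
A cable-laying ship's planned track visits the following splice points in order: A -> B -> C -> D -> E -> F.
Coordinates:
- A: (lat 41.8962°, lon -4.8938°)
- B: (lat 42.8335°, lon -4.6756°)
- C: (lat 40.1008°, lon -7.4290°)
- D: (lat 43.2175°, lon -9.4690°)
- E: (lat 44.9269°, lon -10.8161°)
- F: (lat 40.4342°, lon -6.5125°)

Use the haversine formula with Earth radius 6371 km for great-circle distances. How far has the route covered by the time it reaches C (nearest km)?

486 km

Leg distances:
A→B: 105.8 km  (cumulative 105.8 km)
B→C: 380.7 km  (cumulative 486.4 km)
Cumulative distance at C ≈ 486 km.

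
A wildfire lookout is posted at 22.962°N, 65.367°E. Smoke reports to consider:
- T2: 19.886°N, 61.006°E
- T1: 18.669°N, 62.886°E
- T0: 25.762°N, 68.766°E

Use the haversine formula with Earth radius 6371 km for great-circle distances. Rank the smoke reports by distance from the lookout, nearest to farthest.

T0, T1, T2

Distance from the lookout at 22.962°N, 65.367°E to each:
T0 25.762°N, 68.766°E: 464.1 km
T1 18.669°N, 62.886°E: 542.5 km
T2 19.886°N, 61.006°E: 566.3 km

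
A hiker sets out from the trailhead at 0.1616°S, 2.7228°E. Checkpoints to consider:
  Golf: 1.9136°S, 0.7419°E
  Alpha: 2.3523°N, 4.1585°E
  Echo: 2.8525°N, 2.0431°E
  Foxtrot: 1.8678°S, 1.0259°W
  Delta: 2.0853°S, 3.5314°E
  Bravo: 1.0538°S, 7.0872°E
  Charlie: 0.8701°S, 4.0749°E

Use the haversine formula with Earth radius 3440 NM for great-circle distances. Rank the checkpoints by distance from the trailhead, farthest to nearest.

Computing each great-circle distance from 0.1616°S, 2.7228°E:
Bravo 1.0538°S, 7.0872°E: 267.4 NM
Foxtrot 1.8678°S, 1.0259°W: 247.2 NM
Echo 2.8525°N, 2.0431°E: 185.5 NM
Alpha 2.3523°N, 4.1585°E: 173.8 NM
Golf 1.9136°S, 0.7419°E: 158.8 NM
Delta 2.0853°S, 3.5314°E: 125.3 NM
Charlie 0.8701°S, 4.0749°E: 91.6 NM

Bravo, Foxtrot, Echo, Alpha, Golf, Delta, Charlie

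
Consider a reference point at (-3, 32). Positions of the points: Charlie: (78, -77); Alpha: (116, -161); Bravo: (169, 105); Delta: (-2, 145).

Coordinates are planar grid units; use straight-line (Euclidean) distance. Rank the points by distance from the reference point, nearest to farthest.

Delta, Charlie, Bravo, Alpha

Distance from the reference point at (-3, 32) to each:
Delta (-2, 145): 113.0
Charlie (78, -77): 135.8
Bravo (169, 105): 186.9
Alpha (116, -161): 226.7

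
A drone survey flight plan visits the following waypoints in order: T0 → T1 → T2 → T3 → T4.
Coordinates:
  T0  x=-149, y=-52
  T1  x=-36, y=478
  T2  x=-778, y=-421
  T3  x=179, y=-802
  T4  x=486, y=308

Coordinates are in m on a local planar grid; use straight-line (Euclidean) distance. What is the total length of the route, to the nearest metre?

3889 m

Leg distances:
T0→T1: 541.9 m  (cumulative 541.9 m)
T1→T2: 1165.7 m  (cumulative 1707.6 m)
T2→T3: 1030.1 m  (cumulative 2737.6 m)
T3→T4: 1151.7 m  (cumulative 3889.3 m)
Total route length ≈ 3889 m.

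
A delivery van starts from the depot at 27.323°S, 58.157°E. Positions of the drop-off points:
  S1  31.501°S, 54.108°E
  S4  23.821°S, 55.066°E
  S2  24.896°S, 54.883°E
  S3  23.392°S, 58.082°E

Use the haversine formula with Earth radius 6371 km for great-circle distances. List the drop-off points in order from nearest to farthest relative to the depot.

S2, S3, S4, S1

Distances from the depot:
S2 24.896°S, 54.883°E: 423.9 km
S3 23.392°S, 58.082°E: 437.2 km
S4 23.821°S, 55.066°E: 497.7 km
S1 31.501°S, 54.108°E: 607.9 km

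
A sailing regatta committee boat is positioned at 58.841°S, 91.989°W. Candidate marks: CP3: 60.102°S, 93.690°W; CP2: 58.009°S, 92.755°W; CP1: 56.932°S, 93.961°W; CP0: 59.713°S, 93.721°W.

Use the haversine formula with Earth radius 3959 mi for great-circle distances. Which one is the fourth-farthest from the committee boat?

Distance to each, sorted:
CP1: 150.5 mi
CP3: 105.6 mi
CP0: 85.8 mi
CP2: 63.8 mi
The fourth-farthest is CP2 at 63.8 mi.

CP2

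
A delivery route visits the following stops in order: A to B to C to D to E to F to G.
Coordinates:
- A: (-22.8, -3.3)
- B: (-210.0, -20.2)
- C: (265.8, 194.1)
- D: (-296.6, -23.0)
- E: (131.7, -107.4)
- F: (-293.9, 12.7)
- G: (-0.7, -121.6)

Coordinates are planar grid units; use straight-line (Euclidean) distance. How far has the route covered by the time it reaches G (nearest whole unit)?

Leg distances:
A→B: 188.0  (cumulative 188.0)
B→C: 521.8  (cumulative 709.8)
C→D: 602.8  (cumulative 1312.6)
D→E: 436.5  (cumulative 1749.2)
E→F: 442.2  (cumulative 2191.4)
F→G: 322.5  (cumulative 2513.9)
Cumulative distance at G ≈ 2514.

2514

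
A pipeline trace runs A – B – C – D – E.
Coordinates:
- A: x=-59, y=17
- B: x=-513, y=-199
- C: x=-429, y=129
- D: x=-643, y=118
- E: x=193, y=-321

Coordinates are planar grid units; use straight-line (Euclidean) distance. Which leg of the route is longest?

Leg distances:
A→B: 502.8
B→C: 338.6
C→D: 214.3
D→E: 944.3
The longest leg is D–E at 944.3.

D–E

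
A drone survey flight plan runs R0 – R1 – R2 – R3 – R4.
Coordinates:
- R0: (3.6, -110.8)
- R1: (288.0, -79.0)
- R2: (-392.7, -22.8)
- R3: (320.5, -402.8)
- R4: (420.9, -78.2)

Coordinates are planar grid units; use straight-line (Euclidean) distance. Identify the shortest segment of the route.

R0–R1

Leg distances:
R0→R1: 286.2
R1→R2: 683.0
R2→R3: 808.1
R3→R4: 339.8
The shortest leg is R0–R1 at 286.2.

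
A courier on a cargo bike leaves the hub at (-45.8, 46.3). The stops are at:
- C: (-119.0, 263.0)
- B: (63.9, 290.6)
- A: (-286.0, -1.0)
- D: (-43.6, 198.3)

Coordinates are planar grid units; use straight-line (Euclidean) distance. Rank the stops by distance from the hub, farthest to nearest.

B, A, C, D

Computing each straight-line distance from (-45.8, 46.3):
B (63.9, 290.6): 267.8
A (-286.0, -1.0): 244.8
C (-119.0, 263.0): 228.7
D (-43.6, 198.3): 152.0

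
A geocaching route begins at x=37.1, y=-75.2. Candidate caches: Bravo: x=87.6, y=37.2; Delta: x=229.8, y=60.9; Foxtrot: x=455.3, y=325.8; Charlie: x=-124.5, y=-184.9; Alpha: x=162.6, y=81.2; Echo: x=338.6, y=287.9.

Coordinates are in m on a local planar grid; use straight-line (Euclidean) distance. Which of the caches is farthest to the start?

Foxtrot

Distances from the start (x=37.1, y=-75.2):
Foxtrot: 579.4 m
Echo: 472.0 m
Delta: 235.9 m
Alpha: 200.5 m
Charlie: 195.3 m
Bravo: 123.2 m
The farthest is Foxtrot at 579.4 m.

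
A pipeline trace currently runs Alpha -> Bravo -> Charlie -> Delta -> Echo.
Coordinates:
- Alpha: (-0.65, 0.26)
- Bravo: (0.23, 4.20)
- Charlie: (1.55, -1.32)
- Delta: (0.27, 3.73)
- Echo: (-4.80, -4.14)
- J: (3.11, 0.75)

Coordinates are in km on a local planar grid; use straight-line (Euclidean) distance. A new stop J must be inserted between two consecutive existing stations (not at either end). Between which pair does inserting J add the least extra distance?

Added distance for inserting J between each consecutive pair:
Alpha–Bravo: 4.2 km
Bravo–Charlie: 1.4 km
Charlie–Delta: 1.5 km
Delta–Echo: 4.1 km
Smallest added distance is 1.4 km, inserting between Bravo and Charlie.

between Bravo and Charlie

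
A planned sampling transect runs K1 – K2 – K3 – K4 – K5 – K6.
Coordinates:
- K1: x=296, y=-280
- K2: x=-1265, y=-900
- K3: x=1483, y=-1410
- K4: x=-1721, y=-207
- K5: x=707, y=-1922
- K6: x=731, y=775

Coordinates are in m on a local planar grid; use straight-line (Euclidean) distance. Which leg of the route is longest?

K3–K4

Leg distances:
K1→K2: 1679.6 m
K2→K3: 2794.9 m
K3→K4: 3422.4 m
K4→K5: 2972.6 m
K5→K6: 2697.1 m
The longest leg is K3–K4 at 3422.4 m.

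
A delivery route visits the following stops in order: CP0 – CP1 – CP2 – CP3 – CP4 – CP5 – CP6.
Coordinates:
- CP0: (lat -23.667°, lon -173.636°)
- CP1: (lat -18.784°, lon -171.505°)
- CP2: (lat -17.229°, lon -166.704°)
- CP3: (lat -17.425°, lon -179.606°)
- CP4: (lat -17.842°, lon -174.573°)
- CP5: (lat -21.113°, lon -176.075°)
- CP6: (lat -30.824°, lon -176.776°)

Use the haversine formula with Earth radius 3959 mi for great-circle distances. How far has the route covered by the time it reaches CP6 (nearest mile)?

2800 mi

Leg distances:
CP0→CP1: 364.2 mi  (cumulative 364.2 mi)
CP1→CP2: 333.3 mi  (cumulative 697.5 mi)
CP2→CP3: 851.0 mi  (cumulative 1548.5 mi)
CP3→CP4: 332.7 mi  (cumulative 1881.2 mi)
CP4→CP5: 246.3 mi  (cumulative 2127.4 mi)
CP5→CP6: 672.4 mi  (cumulative 2799.8 mi)
Cumulative distance at CP6 ≈ 2800 mi.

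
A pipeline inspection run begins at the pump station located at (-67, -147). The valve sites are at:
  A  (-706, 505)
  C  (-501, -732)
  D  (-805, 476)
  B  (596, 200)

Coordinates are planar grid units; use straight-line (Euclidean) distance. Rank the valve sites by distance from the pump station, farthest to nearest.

Distance from the pump station at (-67, -147) to each:
D (-805, 476): 965.8
A (-706, 505): 912.9
B (596, 200): 748.3
C (-501, -732): 728.4

D, A, B, C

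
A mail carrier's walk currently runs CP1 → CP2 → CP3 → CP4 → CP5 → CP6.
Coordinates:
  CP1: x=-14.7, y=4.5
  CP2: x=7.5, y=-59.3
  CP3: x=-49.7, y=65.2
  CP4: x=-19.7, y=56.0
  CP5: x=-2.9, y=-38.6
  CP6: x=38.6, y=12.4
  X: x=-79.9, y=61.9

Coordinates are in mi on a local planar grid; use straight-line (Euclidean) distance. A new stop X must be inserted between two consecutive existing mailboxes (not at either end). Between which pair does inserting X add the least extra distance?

between CP2 and CP3

Added distance for inserting X between each consecutive pair:
CP1–CP2: 168.7 mi
CP2–CP3: 42.8 mi
CP3–CP4: 59.5 mi
CP4–CP5: 91.0 mi
CP5–CP6: 189.3 mi
Smallest added distance is 42.8 mi, inserting between CP2 and CP3.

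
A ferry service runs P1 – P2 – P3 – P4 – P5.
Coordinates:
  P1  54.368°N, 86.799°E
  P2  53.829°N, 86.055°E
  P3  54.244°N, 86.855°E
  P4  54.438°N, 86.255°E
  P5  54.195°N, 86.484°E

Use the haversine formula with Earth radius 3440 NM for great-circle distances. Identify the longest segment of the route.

P1–P2

Leg distances:
P1→P2: 41.6 NM
P2→P3: 37.6 NM
P3→P4: 24.0 NM
P4→P5: 16.6 NM
The longest leg is P1–P2 at 41.6 NM.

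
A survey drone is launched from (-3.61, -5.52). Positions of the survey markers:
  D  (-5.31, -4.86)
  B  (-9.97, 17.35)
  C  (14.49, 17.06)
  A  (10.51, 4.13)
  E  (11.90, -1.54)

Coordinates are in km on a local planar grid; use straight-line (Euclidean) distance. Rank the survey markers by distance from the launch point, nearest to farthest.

D, E, A, B, C

Computing each straight-line distance from (-3.61, -5.52):
D (-5.31, -4.86): 1.8 km
E (11.90, -1.54): 16.0 km
A (10.51, 4.13): 17.1 km
B (-9.97, 17.35): 23.7 km
C (14.49, 17.06): 28.9 km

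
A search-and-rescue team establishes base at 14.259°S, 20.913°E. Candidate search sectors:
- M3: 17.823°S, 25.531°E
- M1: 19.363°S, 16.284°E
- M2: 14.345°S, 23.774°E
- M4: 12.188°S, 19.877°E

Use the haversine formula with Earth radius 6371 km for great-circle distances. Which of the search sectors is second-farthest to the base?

M3

Distance to each, sorted:
M1: 751.4 km
M3: 632.8 km
M2: 308.4 km
M4: 256.1 km
The second-farthest is M3 at 632.8 km.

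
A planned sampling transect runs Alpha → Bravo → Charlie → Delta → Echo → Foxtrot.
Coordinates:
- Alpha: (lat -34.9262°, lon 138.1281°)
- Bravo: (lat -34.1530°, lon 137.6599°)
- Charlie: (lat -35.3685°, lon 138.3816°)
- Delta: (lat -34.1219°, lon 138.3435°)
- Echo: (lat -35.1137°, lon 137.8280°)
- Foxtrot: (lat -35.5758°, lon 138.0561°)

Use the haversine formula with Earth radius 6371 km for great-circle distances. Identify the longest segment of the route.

Bravo–Charlie

Leg distances:
Alpha→Bravo: 96.1 km
Bravo→Charlie: 150.4 km
Charlie→Delta: 138.7 km
Delta→Echo: 119.9 km
Echo→Foxtrot: 55.4 km
The longest leg is Bravo–Charlie at 150.4 km.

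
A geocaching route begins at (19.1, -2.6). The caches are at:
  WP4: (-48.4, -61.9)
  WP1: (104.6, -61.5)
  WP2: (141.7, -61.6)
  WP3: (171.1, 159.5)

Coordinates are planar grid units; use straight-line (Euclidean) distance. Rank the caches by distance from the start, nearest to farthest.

Distances from the start:
WP4 (-48.4, -61.9): 89.8
WP1 (104.6, -61.5): 103.8
WP2 (141.7, -61.6): 136.1
WP3 (171.1, 159.5): 222.2

WP4, WP1, WP2, WP3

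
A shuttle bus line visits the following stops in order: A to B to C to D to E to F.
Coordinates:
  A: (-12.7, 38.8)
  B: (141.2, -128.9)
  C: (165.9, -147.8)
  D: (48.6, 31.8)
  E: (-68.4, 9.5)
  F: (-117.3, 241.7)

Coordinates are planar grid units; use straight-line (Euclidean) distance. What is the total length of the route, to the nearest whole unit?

Leg distances:
A→B: 227.6  (cumulative 227.6)
B→C: 31.1  (cumulative 258.7)
C→D: 214.5  (cumulative 473.2)
D→E: 119.1  (cumulative 592.3)
E→F: 237.3  (cumulative 829.6)
Total route length ≈ 830.

830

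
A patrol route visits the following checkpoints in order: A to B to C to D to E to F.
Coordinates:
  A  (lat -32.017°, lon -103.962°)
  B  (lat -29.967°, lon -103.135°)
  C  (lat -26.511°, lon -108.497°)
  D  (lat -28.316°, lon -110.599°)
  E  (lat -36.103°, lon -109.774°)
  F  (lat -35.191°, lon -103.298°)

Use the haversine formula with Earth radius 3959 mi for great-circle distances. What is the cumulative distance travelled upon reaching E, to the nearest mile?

1274 mi

Leg distances:
A→B: 149.9 mi  (cumulative 149.9 mi)
B→C: 404.3 mi  (cumulative 554.2 mi)
C→D: 179.4 mi  (cumulative 733.6 mi)
D→E: 540.2 mi  (cumulative 1273.8 mi)
Cumulative distance at E ≈ 1274 mi.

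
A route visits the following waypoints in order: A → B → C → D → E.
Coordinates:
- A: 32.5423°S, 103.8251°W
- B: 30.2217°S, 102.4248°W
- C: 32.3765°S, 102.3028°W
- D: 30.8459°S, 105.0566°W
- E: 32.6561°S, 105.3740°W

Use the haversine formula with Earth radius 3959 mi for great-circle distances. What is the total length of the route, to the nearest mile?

Leg distances:
A→B: 180.4 mi  (cumulative 180.4 mi)
B→C: 149.1 mi  (cumulative 329.4 mi)
C→D: 193.5 mi  (cumulative 522.9 mi)
D→E: 126.5 mi  (cumulative 649.4 mi)
Total route length ≈ 649 mi.

649 mi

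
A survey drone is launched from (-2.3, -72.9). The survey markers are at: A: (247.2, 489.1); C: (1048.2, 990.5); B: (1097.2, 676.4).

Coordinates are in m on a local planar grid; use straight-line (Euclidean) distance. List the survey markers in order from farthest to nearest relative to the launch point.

C, B, A

Distances from the launch point:
C (1048.2, 990.5): 1494.8 m
B (1097.2, 676.4): 1330.5 m
A (247.2, 489.1): 614.9 m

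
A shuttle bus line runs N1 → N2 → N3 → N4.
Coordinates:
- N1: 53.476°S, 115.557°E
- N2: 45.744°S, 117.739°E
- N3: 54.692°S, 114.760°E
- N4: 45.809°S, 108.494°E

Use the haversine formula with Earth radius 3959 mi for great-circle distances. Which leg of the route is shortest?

Leg distances:
N1→N2: 543.1 mi
N2→N3: 632.0 mi
N3→N4: 672.7 mi
The shortest leg is N1–N2 at 543.1 mi.

N1–N2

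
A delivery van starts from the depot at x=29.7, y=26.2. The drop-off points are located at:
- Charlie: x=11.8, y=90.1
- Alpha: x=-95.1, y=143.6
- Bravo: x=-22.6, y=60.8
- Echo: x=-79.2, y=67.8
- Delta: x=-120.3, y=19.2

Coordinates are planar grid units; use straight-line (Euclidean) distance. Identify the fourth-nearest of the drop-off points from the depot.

Delta

Distance to each, sorted:
Bravo: 62.7
Charlie: 66.4
Echo: 116.6
Delta: 150.2
Alpha: 171.3
The fourth-nearest is Delta at 150.2.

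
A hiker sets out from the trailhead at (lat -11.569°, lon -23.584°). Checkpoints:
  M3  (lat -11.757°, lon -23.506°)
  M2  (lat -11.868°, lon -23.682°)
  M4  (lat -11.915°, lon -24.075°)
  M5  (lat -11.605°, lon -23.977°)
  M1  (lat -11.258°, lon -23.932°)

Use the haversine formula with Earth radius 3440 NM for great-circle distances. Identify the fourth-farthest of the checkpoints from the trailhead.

Distances from the trailhead ((lat -11.569°, lon -23.584°)):
M4: 35.6 NM
M1: 27.7 NM
M5: 23.2 NM
M2: 18.9 NM
M3: 12.2 NM
The fourth-farthest is M2 at 18.9 NM.

M2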